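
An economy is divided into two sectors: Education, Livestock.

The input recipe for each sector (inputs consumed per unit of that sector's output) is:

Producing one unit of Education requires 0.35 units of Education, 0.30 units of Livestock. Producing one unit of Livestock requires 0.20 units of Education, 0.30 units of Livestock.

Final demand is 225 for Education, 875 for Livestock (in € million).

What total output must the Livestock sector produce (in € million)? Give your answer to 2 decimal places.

I − A =
  [   0.65    -0.20]
  [  -0.30     0.70]
det(I−A) = (0.65)(0.70) − (-0.20)(-0.30) = 0.3950
adj(I−A) = [[0.70, 0.20], [0.30, 0.65]]
(I − A)⁻¹ = adj(I−A) / det(I−A) ≈
  [   1.7722     0.5063]
  [   0.7595     1.6456]
x = (I − A)⁻¹ d = adj(I−A)·d / det(I−A), with det(I−A) = 0.3950:
  x_E = (0.70·225 + 0.20·875) / 0.3950 = 332.50 / 0.3950 ≈ 841.77
  x_L = (0.30·225 + 0.65·875) / 0.3950 = 636.25 / 0.3950 ≈ 1610.76

x_L = 1610.76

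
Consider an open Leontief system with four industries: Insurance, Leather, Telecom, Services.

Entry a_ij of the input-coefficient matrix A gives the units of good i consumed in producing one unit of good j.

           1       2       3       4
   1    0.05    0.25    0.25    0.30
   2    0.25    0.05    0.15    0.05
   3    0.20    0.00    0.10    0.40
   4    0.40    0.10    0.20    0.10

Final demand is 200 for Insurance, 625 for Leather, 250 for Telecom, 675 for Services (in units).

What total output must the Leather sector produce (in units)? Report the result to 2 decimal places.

x_2 = 1415.79

I − A =
  [   0.95    -0.25    -0.25    -0.30]
  [  -0.25     0.95    -0.15    -0.05]
  [  -0.20     0.00     0.90    -0.40]
  [  -0.40    -0.10    -0.20     0.90]
Compute the cofactors C_ij = (−1)^(i+j)·(3×3 minor ij) of I−A; the adjugate is their transpose:
adj(I−A) = Cᵀ =
  [ 0.68300   0.21950   0.31025   0.37775]
  [ 0.25350   0.48850   0.19600   0.19875]
  [ 0.33200   0.12900   0.62475   0.39550]
  [ 0.40550   0.18050   0.29850   0.70100]
det(I−A) = Σ_j (I−A)_1j·C_1j = (0.95)(0.68300) + (-0.25)(0.25350) + (-0.25)(0.33200) + (-0.30)(0.40550) = 0.380825
(I − A)⁻¹ = adj(I−A) / det(I−A) ≈
  [   1.7935     0.5764     0.8147     0.9919]
  [   0.6657     1.2827     0.5147     0.5219]
  [   0.8718     0.3387     1.6405     1.0385]
  [   1.0648     0.4740     0.7838     1.8407]
x = (I − A)⁻¹ d = adj(I−A)·d / det(I−A), with det(I−A) = 0.380825:
  x_1 = (0.68300·200 + 0.21950·625 + 0.31025·250 + 0.37775·675) / 0.380825 = 606.33125 / 0.380825 ≈ 1592.15
  x_2 = (0.25350·200 + 0.48850·625 + 0.19600·250 + 0.19875·675) / 0.380825 = 539.16875 / 0.380825 ≈ 1415.79
  x_3 = (0.33200·200 + 0.12900·625 + 0.62475·250 + 0.39550·675) / 0.380825 = 570.175 / 0.380825 ≈ 1497.21
  x_4 = (0.40550·200 + 0.18050·625 + 0.29850·250 + 0.70100·675) / 0.380825 = 741.7125 / 0.380825 ≈ 1947.65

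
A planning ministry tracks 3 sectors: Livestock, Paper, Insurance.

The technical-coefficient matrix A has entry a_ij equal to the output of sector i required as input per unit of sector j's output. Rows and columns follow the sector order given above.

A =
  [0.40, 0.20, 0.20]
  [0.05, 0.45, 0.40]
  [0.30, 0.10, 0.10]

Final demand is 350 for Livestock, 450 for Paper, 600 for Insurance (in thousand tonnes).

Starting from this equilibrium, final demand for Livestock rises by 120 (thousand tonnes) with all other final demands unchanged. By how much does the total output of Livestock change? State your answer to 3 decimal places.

Δx_1 = 265.049

I − A =
  [   0.60    -0.20    -0.20]
  [  -0.05     0.55    -0.40]
  [  -0.30    -0.10     0.90]
Cofactors of I−A, C_ij = (−1)^(i+j)·(minor ij) (rows/columns in the sector order above):
  C_11 = (0.55)(0.90) − (-0.40)(-0.10) = 0.4550
  C_12 = −[(-0.05)(0.90) − (-0.40)(-0.30)] = 0.1650
  C_13 = (-0.05)(-0.10) − (0.55)(-0.30) = 0.1700
  C_21 = −[(-0.20)(0.90) − (-0.20)(-0.10)] = 0.2000
  C_22 = (0.60)(0.90) − (-0.20)(-0.30) = 0.4800
  C_23 = −[(0.60)(-0.10) − (-0.20)(-0.30)] = 0.1200
  C_31 = (-0.20)(-0.40) − (-0.20)(0.55) = 0.1900
  C_32 = −[(0.60)(-0.40) − (-0.20)(-0.05)] = 0.2500
  C_33 = (0.60)(0.55) − (-0.20)(-0.05) = 0.3200
det(I−A) = Σ_j (I−A)_1j·C_1j = (0.60)(0.4550) + (-0.20)(0.1650) + (-0.20)(0.1700) = 0.2060
adj(I−A) = Cᵀ =
  [ 0.4550   0.2000   0.1900]
  [ 0.1650   0.4800   0.2500]
  [ 0.1700   0.1200   0.3200]
(I − A)⁻¹ = adj(I−A) / det(I−A) ≈
  [   2.2087     0.9709     0.9223]
  [   0.8010     2.3301     1.2136]
  [   0.8252     0.5825     1.5534]
Δx = (I − A)⁻¹ Δd with Δd having +120 in the Livestock component and 0 elsewhere.
So Δx_1 = L_11 · (+120), where L_11 = adj(I−A)_11 / det(I−A) = 0.4550 / 0.2060.
Δx_1 = 0.4550 × (+120) / 0.2060 = 54.60 / 0.2060 ≈ 265.049.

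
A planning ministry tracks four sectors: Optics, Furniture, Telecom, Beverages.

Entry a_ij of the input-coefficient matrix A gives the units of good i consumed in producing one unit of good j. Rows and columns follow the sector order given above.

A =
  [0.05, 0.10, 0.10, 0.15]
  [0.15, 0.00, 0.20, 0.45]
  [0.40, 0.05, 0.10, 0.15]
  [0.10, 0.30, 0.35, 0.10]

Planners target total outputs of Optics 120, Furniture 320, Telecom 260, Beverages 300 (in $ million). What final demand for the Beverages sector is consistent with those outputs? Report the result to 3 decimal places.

d_4 = 71.000

I − A =
  [   0.95    -0.10    -0.10    -0.15]
  [  -0.15     1.00    -0.20    -0.45]
  [  -0.40    -0.05     0.90    -0.15]
  [  -0.10    -0.30    -0.35     0.90]
d = (I − A) x:
  d_1 = (+0.95)·120 + (-0.10)·320 + (-0.10)·260 + (-0.15)·300 = 11.000
  d_2 = (-0.15)·120 + (+1.00)·320 + (-0.20)·260 + (-0.45)·300 = 115.000
  d_3 = (-0.40)·120 + (-0.05)·320 + (+0.90)·260 + (-0.15)·300 = 125.000
  d_4 = (-0.10)·120 + (-0.30)·320 + (-0.35)·260 + (+0.90)·300 = 71.000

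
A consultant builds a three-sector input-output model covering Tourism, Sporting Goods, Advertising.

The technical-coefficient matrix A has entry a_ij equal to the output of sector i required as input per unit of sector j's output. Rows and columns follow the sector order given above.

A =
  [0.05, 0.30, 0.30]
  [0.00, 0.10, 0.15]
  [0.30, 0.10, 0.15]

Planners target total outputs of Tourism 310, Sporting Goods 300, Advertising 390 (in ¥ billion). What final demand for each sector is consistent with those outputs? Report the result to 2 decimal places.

d_1 = 87.50, d_2 = 211.50, d_3 = 208.50

I − A =
  [   0.95    -0.30    -0.30]
  [   0.00     0.90    -0.15]
  [  -0.30    -0.10     0.85]
d = (I − A) x:
  d_1 = (+0.95)·310 + (-0.30)·300 + (-0.30)·390 = 87.50
  d_2 = (+0.00)·310 + (+0.90)·300 + (-0.15)·390 = 211.50
  d_3 = (-0.30)·310 + (-0.10)·300 + (+0.85)·390 = 208.50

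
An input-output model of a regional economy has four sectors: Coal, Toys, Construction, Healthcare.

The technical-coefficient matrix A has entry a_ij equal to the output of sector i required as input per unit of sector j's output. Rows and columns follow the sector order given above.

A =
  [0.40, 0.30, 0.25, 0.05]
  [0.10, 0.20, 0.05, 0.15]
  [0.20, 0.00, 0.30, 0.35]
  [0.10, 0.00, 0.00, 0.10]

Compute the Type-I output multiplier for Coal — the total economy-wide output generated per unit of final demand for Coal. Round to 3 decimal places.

m_1 = 3.529

I − A =
  [   0.60    -0.30    -0.25    -0.05]
  [  -0.10     0.80    -0.05    -0.15]
  [  -0.20     0.00     0.70    -0.35]
  [  -0.10     0.00     0.00     0.90]
Compute the cofactors C_ij = (−1)^(i+j)·(3×3 minor ij) of I−A; the adjugate is their transpose:
adj(I−A) = Cᵀ =
  [ 0.50400   0.18900   0.19350   0.13475]
  [ 0.08425   0.32075   0.05300   0.07875]
  [ 0.17200   0.06450   0.39650   0.17450]
  [ 0.05600   0.02100   0.02150   0.27200]
det(I−A) = Σ_j (I−A)_1j·C_1j = (0.60)(0.50400) + (-0.30)(0.08425) + (-0.25)(0.17200) + (-0.05)(0.05600) = 0.231325
(I − A)⁻¹ = adj(I−A) / det(I−A) ≈
  [   2.1788     0.8170     0.8365     0.5825]
  [   0.3642     1.3866     0.2291     0.3404]
  [   0.7435     0.2788     1.7140     0.7543]
  [   0.2421     0.0908     0.0929     1.1758]
The output multiplier for sector j is the column-j sum of the Leontief inverse (I − A)⁻¹ = adj(I−A) / det(I−A).
Column 1 of adj(I−A): (0.50400, 0.08425, 0.17200, 0.05600); det(I−A) = 0.231325.
m_1 = (0.50400 + 0.08425 + 0.17200 + 0.05600) / 0.231325 = 0.81625 / 0.231325 ≈ 3.529.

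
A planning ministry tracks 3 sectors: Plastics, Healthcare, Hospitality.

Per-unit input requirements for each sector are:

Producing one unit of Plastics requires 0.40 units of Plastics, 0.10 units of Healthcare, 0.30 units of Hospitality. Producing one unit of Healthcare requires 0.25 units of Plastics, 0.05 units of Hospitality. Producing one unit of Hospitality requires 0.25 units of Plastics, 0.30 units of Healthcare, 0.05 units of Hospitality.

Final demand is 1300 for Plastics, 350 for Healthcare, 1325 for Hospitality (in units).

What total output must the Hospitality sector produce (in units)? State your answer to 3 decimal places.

x_3 = 2725.485

I − A =
  [   0.60    -0.25    -0.25]
  [  -0.10     1.00    -0.30]
  [  -0.30    -0.05     0.95]
Cofactors of I−A, C_ij = (−1)^(i+j)·(minor ij) (rows/columns in the sector order above):
  C_11 = (1.00)(0.95) − (-0.30)(-0.05) = 0.9350
  C_12 = −[(-0.10)(0.95) − (-0.30)(-0.30)] = 0.1850
  C_13 = (-0.10)(-0.05) − (1.00)(-0.30) = 0.3050
  C_21 = −[(-0.25)(0.95) − (-0.25)(-0.05)] = 0.2500
  C_22 = (0.60)(0.95) − (-0.25)(-0.30) = 0.4950
  C_23 = −[(0.60)(-0.05) − (-0.25)(-0.30)] = 0.1050
  C_31 = (-0.25)(-0.30) − (-0.25)(1.00) = 0.3250
  C_32 = −[(0.60)(-0.30) − (-0.25)(-0.10)] = 0.2050
  C_33 = (0.60)(1.00) − (-0.25)(-0.10) = 0.5750
det(I−A) = Σ_j (I−A)_1j·C_1j = (0.60)(0.9350) + (-0.25)(0.1850) + (-0.25)(0.3050) = 0.4385
adj(I−A) = Cᵀ =
  [ 0.9350   0.2500   0.3250]
  [ 0.1850   0.4950   0.2050]
  [ 0.3050   0.1050   0.5750]
(I − A)⁻¹ = adj(I−A) / det(I−A) ≈
  [   2.1323     0.5701     0.7412]
  [   0.4219     1.1288     0.4675]
  [   0.6956     0.2395     1.3113]
x = (I − A)⁻¹ d = adj(I−A)·d / det(I−A), with det(I−A) = 0.4385:
  x_1 = (0.9350·1300 + 0.2500·350 + 0.3250·1325) / 0.4385 = 1733.625 / 0.4385 ≈ 3953.535
  x_2 = (0.1850·1300 + 0.4950·350 + 0.2050·1325) / 0.4385 = 685.375 / 0.4385 ≈ 1562.999
  x_3 = (0.3050·1300 + 0.1050·350 + 0.5750·1325) / 0.4385 = 1195.125 / 0.4385 ≈ 2725.485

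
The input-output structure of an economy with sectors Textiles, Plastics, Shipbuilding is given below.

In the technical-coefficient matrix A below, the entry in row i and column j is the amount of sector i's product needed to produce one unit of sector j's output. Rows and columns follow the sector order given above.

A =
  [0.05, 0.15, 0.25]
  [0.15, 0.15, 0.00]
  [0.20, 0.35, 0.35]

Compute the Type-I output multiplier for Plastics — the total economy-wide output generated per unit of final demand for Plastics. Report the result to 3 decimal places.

m_2 = 2.453

I − A =
  [   0.95    -0.15    -0.25]
  [  -0.15     0.85     0.00]
  [  -0.20    -0.35     0.65]
Cofactors of I−A, C_ij = (−1)^(i+j)·(minor ij) (rows/columns in the sector order above):
  C_11 = (0.85)(0.65) − (0.00)(-0.35) = 0.5525
  C_12 = −[(-0.15)(0.65) − (0.00)(-0.20)] = 0.0975
  C_13 = (-0.15)(-0.35) − (0.85)(-0.20) = 0.2225
  C_21 = −[(-0.15)(0.65) − (-0.25)(-0.35)] = 0.1850
  C_22 = (0.95)(0.65) − (-0.25)(-0.20) = 0.5675
  C_23 = −[(0.95)(-0.35) − (-0.15)(-0.20)] = 0.3625
  C_31 = (-0.15)(0.00) − (-0.25)(0.85) = 0.2125
  C_32 = −[(0.95)(0.00) − (-0.25)(-0.15)] = 0.0375
  C_33 = (0.95)(0.85) − (-0.15)(-0.15) = 0.7850
det(I−A) = Σ_j (I−A)_1j·C_1j = (0.95)(0.5525) + (-0.15)(0.0975) + (-0.25)(0.2225) = 0.454625
adj(I−A) = Cᵀ =
  [ 0.5525   0.1850   0.2125]
  [ 0.0975   0.5675   0.0375]
  [ 0.2225   0.3625   0.7850]
(I − A)⁻¹ = adj(I−A) / det(I−A) ≈
  [   1.2153     0.4069     0.4674]
  [   0.2145     1.2483     0.0825]
  [   0.4894     0.7974     1.7267]
The output multiplier for sector j is the column-j sum of the Leontief inverse (I − A)⁻¹ = adj(I−A) / det(I−A).
Column 2 of adj(I−A): (0.1850, 0.5675, 0.3625); det(I−A) = 0.454625.
m_2 = (0.1850 + 0.5675 + 0.3625) / 0.454625 = 1.115 / 0.454625 ≈ 2.453.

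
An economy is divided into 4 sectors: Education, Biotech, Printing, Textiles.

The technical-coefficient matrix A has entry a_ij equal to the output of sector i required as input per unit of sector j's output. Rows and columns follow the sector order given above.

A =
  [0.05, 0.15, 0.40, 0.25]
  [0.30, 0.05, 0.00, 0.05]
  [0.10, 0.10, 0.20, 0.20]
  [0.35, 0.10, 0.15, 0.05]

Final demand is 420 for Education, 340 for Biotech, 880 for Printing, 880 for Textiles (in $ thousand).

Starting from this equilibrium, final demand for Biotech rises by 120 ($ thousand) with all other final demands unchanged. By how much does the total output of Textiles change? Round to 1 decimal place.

I − A =
  [   0.95    -0.15    -0.40    -0.25]
  [  -0.30     0.95     0.00    -0.05]
  [  -0.10    -0.10     0.80    -0.20]
  [  -0.35    -0.10    -0.15     0.95]
Compute the cofactors C_ij = (−1)^(i+j)·(3×3 minor ij) of I−A; the adjugate is their transpose:
adj(I−A) = Cᵀ =
  [ 0.688750   0.179250   0.395750   0.274000]
  [ 0.233750   0.553750   0.139375   0.120000]
  [ 0.192500   0.127750   0.716625   0.208250]
  [ 0.308750   0.144500   0.273625   0.636000]
det(I−A) = Σ_j (I−A)_1j·C_1j = (0.95)(0.688750) + (-0.15)(0.233750) + (-0.40)(0.192500) + (-0.25)(0.308750) = 0.4650625
(I − A)⁻¹ = adj(I−A) / det(I−A) ≈
  [   1.4810     0.3854     0.8510     0.5892]
  [   0.5026     1.1907     0.2997     0.2580]
  [   0.4139     0.2747     1.5409     0.4478]
  [   0.6639     0.3107     0.5884     1.3676]
Δx = (I − A)⁻¹ Δd with Δd having +120 in the Biotech component and 0 elsewhere.
So Δx_4 = L_42 · (+120), where L_42 = adj(I−A)_42 / det(I−A) = 0.144500 / 0.4650625.
Δx_4 = 0.144500 × (+120) / 0.4650625 = 17.34 / 0.4650625 ≈ 37.3.

Δx_4 = 37.3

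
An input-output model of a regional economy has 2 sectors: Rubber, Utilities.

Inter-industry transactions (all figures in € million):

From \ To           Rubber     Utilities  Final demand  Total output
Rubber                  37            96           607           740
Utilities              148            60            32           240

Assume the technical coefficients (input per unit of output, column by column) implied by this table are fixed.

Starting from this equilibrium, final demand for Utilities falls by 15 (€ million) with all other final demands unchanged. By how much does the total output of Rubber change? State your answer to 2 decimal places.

Δx_R = -9.49

Technical coefficients a_ij = z_ij / X_j:
  a_RR = 37/740 = 0.05, a_UR = 148/740 = 0.20
  a_RU = 96/240 = 0.40, a_UU = 60/240 = 0.25
I − A =
  [   0.95    -0.40]
  [  -0.20     0.75]
det(I−A) = (0.95)(0.75) − (-0.40)(-0.20) = 0.6325
adj(I−A) = [[0.75, 0.40], [0.20, 0.95]]
(I − A)⁻¹ = adj(I−A) / det(I−A) ≈
  [   1.1858     0.6324]
  [   0.3162     1.5020]
Δx = (I − A)⁻¹ Δd with Δd having -15 in the Utilities component and 0 elsewhere.
So Δx_R = L_RU · (-15), where L_RU = adj(I−A)_RU / det(I−A) = 0.40 / 0.6325.
Δx_R = 0.40 × (-15) / 0.6325 = -6.00 / 0.6325 ≈ -9.49.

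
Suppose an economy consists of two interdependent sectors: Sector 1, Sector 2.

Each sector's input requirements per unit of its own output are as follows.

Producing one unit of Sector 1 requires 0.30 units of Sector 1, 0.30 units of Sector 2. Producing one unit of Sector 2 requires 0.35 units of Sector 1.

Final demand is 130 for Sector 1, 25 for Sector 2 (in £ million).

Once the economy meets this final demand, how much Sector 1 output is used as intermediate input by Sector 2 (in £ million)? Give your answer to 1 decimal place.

I − A =
  [   0.70    -0.35]
  [  -0.30     1.00]
det(I−A) = (0.70)(1.00) − (-0.35)(-0.30) = 0.5950
adj(I−A) = [[1.00, 0.35], [0.30, 0.70]]
(I − A)⁻¹ = adj(I−A) / det(I−A) ≈
  [   1.6807     0.5882]
  [   0.5042     1.1765]
First solve x = (I − A)⁻¹ d = adj(I−A)·d / det(I−A); in particular x_2 = (0.30·130 + 0.70·25) / 0.5950 = 56.50 / 0.5950 ≈ 94.958.
Intermediate flow from 1 to 2: z_12 = a_12 · x_2 = 0.35 × 56.50 / 0.5950 = 19.775 / 0.5950 ≈ 33.2.

z_12 = 33.2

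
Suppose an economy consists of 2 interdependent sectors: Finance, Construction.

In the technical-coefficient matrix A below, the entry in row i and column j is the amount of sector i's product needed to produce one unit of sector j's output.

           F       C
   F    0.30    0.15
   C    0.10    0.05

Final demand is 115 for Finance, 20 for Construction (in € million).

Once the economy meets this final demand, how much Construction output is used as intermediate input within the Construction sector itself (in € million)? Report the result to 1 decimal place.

I − A =
  [   0.70    -0.15]
  [  -0.10     0.95]
det(I−A) = (0.70)(0.95) − (-0.15)(-0.10) = 0.6500
adj(I−A) = [[0.95, 0.15], [0.10, 0.70]]
(I − A)⁻¹ = adj(I−A) / det(I−A) ≈
  [   1.4615     0.2308]
  [   0.1538     1.0769]
First solve x = (I − A)⁻¹ d = adj(I−A)·d / det(I−A); in particular x_C = (0.10·115 + 0.70·20) / 0.6500 = 25.50 / 0.6500 ≈ 39.231.
Intermediate flow from C to C: z_CC = a_CC · x_C = 0.05 × 25.50 / 0.6500 = 1.275 / 0.6500 ≈ 2.0.

z_CC = 2.0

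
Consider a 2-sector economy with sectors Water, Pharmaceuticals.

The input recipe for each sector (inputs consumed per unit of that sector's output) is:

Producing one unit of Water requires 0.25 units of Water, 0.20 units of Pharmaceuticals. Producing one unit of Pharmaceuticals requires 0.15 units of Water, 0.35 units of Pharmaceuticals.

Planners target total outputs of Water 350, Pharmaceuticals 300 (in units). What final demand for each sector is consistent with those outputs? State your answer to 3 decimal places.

I − A =
  [   0.75    -0.15]
  [  -0.20     0.65]
d = (I − A) x:
  d_1 = (+0.75)·350 + (-0.15)·300 = 217.500
  d_2 = (-0.20)·350 + (+0.65)·300 = 125.000

d_1 = 217.500, d_2 = 125.000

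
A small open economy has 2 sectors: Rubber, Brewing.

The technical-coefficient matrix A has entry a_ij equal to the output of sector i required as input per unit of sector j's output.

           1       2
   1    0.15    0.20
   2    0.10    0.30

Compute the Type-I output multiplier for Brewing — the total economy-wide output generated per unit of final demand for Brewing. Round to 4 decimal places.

I − A =
  [   0.85    -0.20]
  [  -0.10     0.70]
det(I−A) = (0.85)(0.70) − (-0.20)(-0.10) = 0.5750
adj(I−A) = [[0.70, 0.20], [0.10, 0.85]]
(I − A)⁻¹ = adj(I−A) / det(I−A) ≈
  [   1.21739     0.34783]
  [   0.17391     1.47826]
The output multiplier for sector j is the column-j sum of the Leontief inverse (I − A)⁻¹ = adj(I−A) / det(I−A).
Column 2 of adj(I−A): (0.20, 0.85); det(I−A) = 0.5750.
m_2 = (0.20 + 0.85) / 0.5750 = 1.05 / 0.5750 ≈ 1.8261.

m_2 = 1.8261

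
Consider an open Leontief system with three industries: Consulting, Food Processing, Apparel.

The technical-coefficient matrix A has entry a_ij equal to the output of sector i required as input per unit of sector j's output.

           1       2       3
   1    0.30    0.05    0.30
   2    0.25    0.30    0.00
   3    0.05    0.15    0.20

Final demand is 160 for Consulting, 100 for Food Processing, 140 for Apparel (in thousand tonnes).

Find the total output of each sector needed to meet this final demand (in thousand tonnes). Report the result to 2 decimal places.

x_1 = 353.92, x_2 = 269.26, x_3 = 247.61

I − A =
  [   0.70    -0.05    -0.30]
  [  -0.25     0.70     0.00]
  [  -0.05    -0.15     0.80]
Cofactors of I−A, C_ij = (−1)^(i+j)·(minor ij) (rows/columns in the sector order above):
  C_11 = (0.70)(0.80) − (0.00)(-0.15) = 0.5600
  C_12 = −[(-0.25)(0.80) − (0.00)(-0.05)] = 0.2000
  C_13 = (-0.25)(-0.15) − (0.70)(-0.05) = 0.0725
  C_21 = −[(-0.05)(0.80) − (-0.30)(-0.15)] = 0.0850
  C_22 = (0.70)(0.80) − (-0.30)(-0.05) = 0.5450
  C_23 = −[(0.70)(-0.15) − (-0.05)(-0.05)] = 0.1075
  C_31 = (-0.05)(0.00) − (-0.30)(0.70) = 0.2100
  C_32 = −[(0.70)(0.00) − (-0.30)(-0.25)] = 0.0750
  C_33 = (0.70)(0.70) − (-0.05)(-0.25) = 0.4775
det(I−A) = Σ_j (I−A)_1j·C_1j = (0.70)(0.5600) + (-0.05)(0.2000) + (-0.30)(0.0725) = 0.36025
adj(I−A) = Cᵀ =
  [ 0.5600   0.0850   0.2100]
  [ 0.2000   0.5450   0.0750]
  [ 0.0725   0.1075   0.4775]
(I − A)⁻¹ = adj(I−A) / det(I−A) ≈
  [   1.5545     0.2359     0.5829]
  [   0.5552     1.5128     0.2082]
  [   0.2012     0.2984     1.3255]
x = (I − A)⁻¹ d = adj(I−A)·d / det(I−A), with det(I−A) = 0.36025:
  x_1 = (0.5600·160 + 0.0850·100 + 0.2100·140) / 0.36025 = 127.50 / 0.36025 ≈ 353.92
  x_2 = (0.2000·160 + 0.5450·100 + 0.0750·140) / 0.36025 = 97.00 / 0.36025 ≈ 269.26
  x_3 = (0.0725·160 + 0.1075·100 + 0.4775·140) / 0.36025 = 89.20 / 0.36025 ≈ 247.61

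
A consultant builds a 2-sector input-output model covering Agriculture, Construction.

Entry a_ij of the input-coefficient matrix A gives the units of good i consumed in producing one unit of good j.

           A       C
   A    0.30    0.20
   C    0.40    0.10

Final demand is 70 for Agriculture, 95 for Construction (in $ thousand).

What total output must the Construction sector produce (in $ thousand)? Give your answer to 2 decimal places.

I − A =
  [   0.70    -0.20]
  [  -0.40     0.90]
det(I−A) = (0.70)(0.90) − (-0.20)(-0.40) = 0.5500
adj(I−A) = [[0.90, 0.20], [0.40, 0.70]]
(I − A)⁻¹ = adj(I−A) / det(I−A) ≈
  [   1.6364     0.3636]
  [   0.7273     1.2727]
x = (I − A)⁻¹ d = adj(I−A)·d / det(I−A), with det(I−A) = 0.5500:
  x_A = (0.90·70 + 0.20·95) / 0.5500 = 82.00 / 0.5500 ≈ 149.09
  x_C = (0.40·70 + 0.70·95) / 0.5500 = 94.50 / 0.5500 ≈ 171.82

x_C = 171.82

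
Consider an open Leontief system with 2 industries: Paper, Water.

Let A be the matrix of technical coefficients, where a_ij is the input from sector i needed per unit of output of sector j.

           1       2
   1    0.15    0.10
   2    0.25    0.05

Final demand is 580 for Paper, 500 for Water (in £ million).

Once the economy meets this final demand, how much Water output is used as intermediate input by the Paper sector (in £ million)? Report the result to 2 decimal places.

I − A =
  [   0.85    -0.10]
  [  -0.25     0.95]
det(I−A) = (0.85)(0.95) − (-0.10)(-0.25) = 0.7825
adj(I−A) = [[0.95, 0.10], [0.25, 0.85]]
(I − A)⁻¹ = adj(I−A) / det(I−A) ≈
  [   1.2141     0.1278]
  [   0.3195     1.0863]
First solve x = (I − A)⁻¹ d = adj(I−A)·d / det(I−A); in particular x_1 = (0.95·580 + 0.10·500) / 0.7825 = 601.00 / 0.7825 ≈ 768.0511.
Intermediate flow from 2 to 1: z_21 = a_21 · x_1 = 0.25 × 601.00 / 0.7825 = 150.25 / 0.7825 ≈ 192.01.

z_21 = 192.01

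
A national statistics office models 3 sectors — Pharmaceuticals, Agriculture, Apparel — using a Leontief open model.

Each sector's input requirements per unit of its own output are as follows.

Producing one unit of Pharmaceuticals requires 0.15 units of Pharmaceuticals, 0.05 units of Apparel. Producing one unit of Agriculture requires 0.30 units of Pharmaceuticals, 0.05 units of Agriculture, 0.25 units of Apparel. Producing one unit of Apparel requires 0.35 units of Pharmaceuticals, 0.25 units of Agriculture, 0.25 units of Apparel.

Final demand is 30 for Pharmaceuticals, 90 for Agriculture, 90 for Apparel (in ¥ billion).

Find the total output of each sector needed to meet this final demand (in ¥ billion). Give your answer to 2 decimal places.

x_1 = 158.42, x_2 = 141.51, x_3 = 177.73

I − A =
  [   0.85    -0.30    -0.35]
  [   0.00     0.95    -0.25]
  [  -0.05    -0.25     0.75]
Cofactors of I−A, C_ij = (−1)^(i+j)·(minor ij) (rows/columns in the sector order above):
  C_11 = (0.95)(0.75) − (-0.25)(-0.25) = 0.6500
  C_12 = −[(0.00)(0.75) − (-0.25)(-0.05)] = 0.0125
  C_13 = (0.00)(-0.25) − (0.95)(-0.05) = 0.0475
  C_21 = −[(-0.30)(0.75) − (-0.35)(-0.25)] = 0.3125
  C_22 = (0.85)(0.75) − (-0.35)(-0.05) = 0.6200
  C_23 = −[(0.85)(-0.25) − (-0.30)(-0.05)] = 0.2275
  C_31 = (-0.30)(-0.25) − (-0.35)(0.95) = 0.4075
  C_32 = −[(0.85)(-0.25) − (-0.35)(0.00)] = 0.2125
  C_33 = (0.85)(0.95) − (-0.30)(0.00) = 0.8075
det(I−A) = Σ_j (I−A)_1j·C_1j = (0.85)(0.6500) + (-0.30)(0.0125) + (-0.35)(0.0475) = 0.532125
adj(I−A) = Cᵀ =
  [ 0.6500   0.3125   0.4075]
  [ 0.0125   0.6200   0.2125]
  [ 0.0475   0.2275   0.8075]
(I − A)⁻¹ = adj(I−A) / det(I−A) ≈
  [   1.2215     0.5873     0.7658]
  [   0.0235     1.1651     0.3993]
  [   0.0893     0.4275     1.5175]
x = (I − A)⁻¹ d = adj(I−A)·d / det(I−A), with det(I−A) = 0.532125:
  x_1 = (0.6500·30 + 0.3125·90 + 0.4075·90) / 0.532125 = 84.30 / 0.532125 ≈ 158.42
  x_2 = (0.0125·30 + 0.6200·90 + 0.2125·90) / 0.532125 = 75.30 / 0.532125 ≈ 141.51
  x_3 = (0.0475·30 + 0.2275·90 + 0.8075·90) / 0.532125 = 94.575 / 0.532125 ≈ 177.73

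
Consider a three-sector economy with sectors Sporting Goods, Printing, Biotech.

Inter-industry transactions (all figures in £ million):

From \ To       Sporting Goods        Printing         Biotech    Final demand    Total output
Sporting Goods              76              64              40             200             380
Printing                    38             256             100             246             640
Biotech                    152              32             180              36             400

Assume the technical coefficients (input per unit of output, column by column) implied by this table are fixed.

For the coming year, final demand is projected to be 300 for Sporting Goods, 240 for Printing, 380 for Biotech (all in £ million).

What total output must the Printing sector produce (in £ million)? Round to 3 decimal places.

Technical coefficients a_ij = z_ij / X_j:
  a_SS = 76/380 = 0.20, a_PS = 38/380 = 0.10, a_BS = 152/380 = 0.40
  a_SP = 64/640 = 0.10, a_PP = 256/640 = 0.40, a_BP = 32/640 = 0.05
  a_SB = 40/400 = 0.10, a_PB = 100/400 = 0.25, a_BB = 180/400 = 0.45
I − A =
  [   0.80    -0.10    -0.10]
  [  -0.10     0.60    -0.25]
  [  -0.40    -0.05     0.55]
Cofactors of I−A, C_ij = (−1)^(i+j)·(minor ij) (rows/columns in the sector order above):
  C_11 = (0.60)(0.55) − (-0.25)(-0.05) = 0.3175
  C_12 = −[(-0.10)(0.55) − (-0.25)(-0.40)] = 0.1550
  C_13 = (-0.10)(-0.05) − (0.60)(-0.40) = 0.2450
  C_21 = −[(-0.10)(0.55) − (-0.10)(-0.05)] = 0.0600
  C_22 = (0.80)(0.55) − (-0.10)(-0.40) = 0.4000
  C_23 = −[(0.80)(-0.05) − (-0.10)(-0.40)] = 0.0800
  C_31 = (-0.10)(-0.25) − (-0.10)(0.60) = 0.0850
  C_32 = −[(0.80)(-0.25) − (-0.10)(-0.10)] = 0.2100
  C_33 = (0.80)(0.60) − (-0.10)(-0.10) = 0.4700
det(I−A) = Σ_j (I−A)_1j·C_1j = (0.80)(0.3175) + (-0.10)(0.1550) + (-0.10)(0.2450) = 0.2140
adj(I−A) = Cᵀ =
  [ 0.3175   0.0600   0.0850]
  [ 0.1550   0.4000   0.2100]
  [ 0.2450   0.0800   0.4700]
(I − A)⁻¹ = adj(I−A) / det(I−A) ≈
  [   1.4836     0.2804     0.3972]
  [   0.7243     1.8692     0.9813]
  [   1.1449     0.3738     2.1963]
x = (I − A)⁻¹ d = adj(I−A)·d / det(I−A), with det(I−A) = 0.2140:
  x_S = (0.3175·300 + 0.0600·240 + 0.0850·380) / 0.2140 = 141.95 / 0.2140 ≈ 663.318
  x_P = (0.1550·300 + 0.4000·240 + 0.2100·380) / 0.2140 = 222.30 / 0.2140 ≈ 1038.785
  x_B = (0.2450·300 + 0.0800·240 + 0.4700·380) / 0.2140 = 271.30 / 0.2140 ≈ 1267.757

x_P = 1038.785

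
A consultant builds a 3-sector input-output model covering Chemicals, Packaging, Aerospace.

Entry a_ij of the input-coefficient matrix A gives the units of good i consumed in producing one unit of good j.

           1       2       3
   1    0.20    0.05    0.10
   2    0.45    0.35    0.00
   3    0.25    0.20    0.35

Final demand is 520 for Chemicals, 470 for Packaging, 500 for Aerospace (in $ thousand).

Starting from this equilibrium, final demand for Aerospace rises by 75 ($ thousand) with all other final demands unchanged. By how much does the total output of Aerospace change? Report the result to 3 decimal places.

I − A =
  [   0.80    -0.05    -0.10]
  [  -0.45     0.65     0.00]
  [  -0.25    -0.20     0.65]
Cofactors of I−A, C_ij = (−1)^(i+j)·(minor ij) (rows/columns in the sector order above):
  C_11 = (0.65)(0.65) − (0.00)(-0.20) = 0.4225
  C_12 = −[(-0.45)(0.65) − (0.00)(-0.25)] = 0.2925
  C_13 = (-0.45)(-0.20) − (0.65)(-0.25) = 0.2525
  C_21 = −[(-0.05)(0.65) − (-0.10)(-0.20)] = 0.0525
  C_22 = (0.80)(0.65) − (-0.10)(-0.25) = 0.4950
  C_23 = −[(0.80)(-0.20) − (-0.05)(-0.25)] = 0.1725
  C_31 = (-0.05)(0.00) − (-0.10)(0.65) = 0.0650
  C_32 = −[(0.80)(0.00) − (-0.10)(-0.45)] = 0.0450
  C_33 = (0.80)(0.65) − (-0.05)(-0.45) = 0.4975
det(I−A) = Σ_j (I−A)_1j·C_1j = (0.80)(0.4225) + (-0.05)(0.2925) + (-0.10)(0.2525) = 0.298125
adj(I−A) = Cᵀ =
  [ 0.4225   0.0525   0.0650]
  [ 0.2925   0.4950   0.0450]
  [ 0.2525   0.1725   0.4975]
(I − A)⁻¹ = adj(I−A) / det(I−A) ≈
  [   1.4172     0.1761     0.2180]
  [   0.9811     1.6604     0.1509]
  [   0.8470     0.5786     1.6688]
Δx = (I − A)⁻¹ Δd with Δd having +75 in the Aerospace component and 0 elsewhere.
So Δx_3 = L_33 · (+75), where L_33 = adj(I−A)_33 / det(I−A) = 0.4975 / 0.298125.
Δx_3 = 0.4975 × (+75) / 0.298125 = 37.3125 / 0.298125 ≈ 125.157.

Δx_3 = 125.157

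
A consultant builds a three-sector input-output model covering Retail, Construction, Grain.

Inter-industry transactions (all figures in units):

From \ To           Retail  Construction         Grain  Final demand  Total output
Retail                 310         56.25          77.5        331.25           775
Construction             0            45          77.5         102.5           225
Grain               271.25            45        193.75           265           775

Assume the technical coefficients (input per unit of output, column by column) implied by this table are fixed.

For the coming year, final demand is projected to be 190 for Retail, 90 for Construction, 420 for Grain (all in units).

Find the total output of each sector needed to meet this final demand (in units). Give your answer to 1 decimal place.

Technical coefficients a_ij = z_ij / X_j:
  a_RR = 310/775 = 0.40, a_CR = 0/775 = 0.00, a_GR = 271.25/775 = 0.35
  a_RC = 56.25/225 = 0.25, a_CC = 45/225 = 0.20, a_GC = 45/225 = 0.20
  a_RG = 77.5/775 = 0.10, a_CG = 77.5/775 = 0.10, a_GG = 193.75/775 = 0.25
I − A =
  [   0.60    -0.25    -0.10]
  [   0.00     0.80    -0.10]
  [  -0.35    -0.20     0.75]
Cofactors of I−A, C_ij = (−1)^(i+j)·(minor ij) (rows/columns in the sector order above):
  C_11 = (0.80)(0.75) − (-0.10)(-0.20) = 0.5800
  C_12 = −[(0.00)(0.75) − (-0.10)(-0.35)] = 0.0350
  C_13 = (0.00)(-0.20) − (0.80)(-0.35) = 0.2800
  C_21 = −[(-0.25)(0.75) − (-0.10)(-0.20)] = 0.2075
  C_22 = (0.60)(0.75) − (-0.10)(-0.35) = 0.4150
  C_23 = −[(0.60)(-0.20) − (-0.25)(-0.35)] = 0.2075
  C_31 = (-0.25)(-0.10) − (-0.10)(0.80) = 0.1050
  C_32 = −[(0.60)(-0.10) − (-0.10)(0.00)] = 0.0600
  C_33 = (0.60)(0.80) − (-0.25)(0.00) = 0.4800
det(I−A) = Σ_j (I−A)_1j·C_1j = (0.60)(0.5800) + (-0.25)(0.0350) + (-0.10)(0.2800) = 0.31125
adj(I−A) = Cᵀ =
  [ 0.5800   0.2075   0.1050]
  [ 0.0350   0.4150   0.0600]
  [ 0.2800   0.2075   0.4800]
(I − A)⁻¹ = adj(I−A) / det(I−A) ≈
  [   1.8635     0.6667     0.3373]
  [   0.1124     1.3333     0.1928]
  [   0.8996     0.6667     1.5422]
x = (I − A)⁻¹ d = adj(I−A)·d / det(I−A), with det(I−A) = 0.31125:
  x_R = (0.5800·190 + 0.2075·90 + 0.1050·420) / 0.31125 = 172.975 / 0.31125 ≈ 555.7
  x_C = (0.0350·190 + 0.4150·90 + 0.0600·420) / 0.31125 = 69.20 / 0.31125 ≈ 222.3
  x_G = (0.2800·190 + 0.2075·90 + 0.4800·420) / 0.31125 = 273.475 / 0.31125 ≈ 878.6

x_R = 555.7, x_C = 222.3, x_G = 878.6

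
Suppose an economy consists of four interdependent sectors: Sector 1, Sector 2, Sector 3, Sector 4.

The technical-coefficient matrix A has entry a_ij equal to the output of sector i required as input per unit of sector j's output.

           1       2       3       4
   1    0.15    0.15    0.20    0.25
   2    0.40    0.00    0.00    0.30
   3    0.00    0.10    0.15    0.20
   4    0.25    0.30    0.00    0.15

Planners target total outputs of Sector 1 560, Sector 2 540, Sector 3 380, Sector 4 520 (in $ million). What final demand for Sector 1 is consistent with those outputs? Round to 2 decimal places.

I − A =
  [   0.85    -0.15    -0.20    -0.25]
  [  -0.40     1.00     0.00    -0.30]
  [   0.00    -0.10     0.85    -0.20]
  [  -0.25    -0.30     0.00     0.85]
d = (I − A) x:
  d_1 = (+0.85)·560 + (-0.15)·540 + (-0.20)·380 + (-0.25)·520 = 189.00
  d_2 = (-0.40)·560 + (+1.00)·540 + (+0.00)·380 + (-0.30)·520 = 160.00
  d_3 = (+0.00)·560 + (-0.10)·540 + (+0.85)·380 + (-0.20)·520 = 165.00
  d_4 = (-0.25)·560 + (-0.30)·540 + (+0.00)·380 + (+0.85)·520 = 140.00

d_1 = 189.00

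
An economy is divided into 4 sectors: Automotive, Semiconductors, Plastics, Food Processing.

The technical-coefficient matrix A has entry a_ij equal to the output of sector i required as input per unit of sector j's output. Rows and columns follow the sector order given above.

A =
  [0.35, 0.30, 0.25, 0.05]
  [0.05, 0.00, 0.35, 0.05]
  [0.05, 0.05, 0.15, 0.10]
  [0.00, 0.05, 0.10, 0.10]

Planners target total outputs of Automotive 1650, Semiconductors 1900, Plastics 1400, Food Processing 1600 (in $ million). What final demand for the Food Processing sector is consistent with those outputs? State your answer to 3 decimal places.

I − A =
  [   0.65    -0.30    -0.25    -0.05]
  [  -0.05     1.00    -0.35    -0.05]
  [  -0.05    -0.05     0.85    -0.10]
  [   0.00    -0.05    -0.10     0.90]
d = (I − A) x:
  d_1 = (+0.65)·1650 + (-0.30)·1900 + (-0.25)·1400 + (-0.05)·1600 = 72.500
  d_2 = (-0.05)·1650 + (+1.00)·1900 + (-0.35)·1400 + (-0.05)·1600 = 1247.500
  d_3 = (-0.05)·1650 + (-0.05)·1900 + (+0.85)·1400 + (-0.10)·1600 = 852.500
  d_4 = (+0.00)·1650 + (-0.05)·1900 + (-0.10)·1400 + (+0.90)·1600 = 1205.000

d_4 = 1205.000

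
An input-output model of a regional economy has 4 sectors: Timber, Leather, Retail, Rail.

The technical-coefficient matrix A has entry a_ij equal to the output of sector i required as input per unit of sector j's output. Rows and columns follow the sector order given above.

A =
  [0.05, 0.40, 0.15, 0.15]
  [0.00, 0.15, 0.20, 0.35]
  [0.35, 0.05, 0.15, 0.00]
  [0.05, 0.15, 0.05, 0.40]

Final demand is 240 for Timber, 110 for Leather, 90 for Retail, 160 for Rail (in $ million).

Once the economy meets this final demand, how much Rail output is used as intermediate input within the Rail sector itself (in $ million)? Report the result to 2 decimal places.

z_44 = 175.89

I − A =
  [   0.95    -0.40    -0.15    -0.15]
  [   0.00     0.85    -0.20    -0.35]
  [  -0.35    -0.05     0.85     0.00]
  [  -0.05    -0.15    -0.05     0.60]
Compute the cofactors C_ij = (−1)^(i+j)·(3×3 minor ij) of I−A; the adjugate is their transpose:
adj(I−A) = Cᵀ =
  [ 0.38200   0.22800   0.13450   0.22850]
  [ 0.06300   0.44400   0.13175   0.27475]
  [ 0.16100   0.12000   0.42125   0.11025]
  [ 0.06100   0.14000   0.07925   0.60425]
det(I−A) = Σ_j (I−A)_1j·C_1j = (0.95)(0.38200) + (-0.40)(0.06300) + (-0.15)(0.16100) + (-0.15)(0.06100) = 0.3044
(I − A)⁻¹ = adj(I−A) / det(I−A) ≈
  [   1.2549     0.7490     0.4419     0.7507]
  [   0.2070     1.4586     0.4328     0.9026]
  [   0.5289     0.3942     1.3839     0.3622]
  [   0.2004     0.4599     0.2603     1.9851]
First solve x = (I − A)⁻¹ d = adj(I−A)·d / det(I−A); in particular x_4 = (0.06100·240 + 0.14000·110 + 0.07925·90 + 0.60425·160) / 0.3044 = 133.8525 / 0.3044 ≈ 439.7257.
Intermediate flow from 4 to 4: z_44 = a_44 · x_4 = 0.40 × 133.8525 / 0.3044 = 53.541 / 0.3044 ≈ 175.89.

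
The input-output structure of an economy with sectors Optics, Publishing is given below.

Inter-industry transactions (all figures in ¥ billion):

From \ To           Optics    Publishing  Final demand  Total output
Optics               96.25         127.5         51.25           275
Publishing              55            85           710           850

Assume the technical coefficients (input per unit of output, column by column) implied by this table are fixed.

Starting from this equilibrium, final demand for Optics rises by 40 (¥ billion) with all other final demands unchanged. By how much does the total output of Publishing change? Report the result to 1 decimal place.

Δx_P = 14.4

Technical coefficients a_ij = z_ij / X_j:
  a_OO = 96.25/275 = 0.35, a_PO = 55/275 = 0.20
  a_OP = 127.5/850 = 0.15, a_PP = 85/850 = 0.10
I − A =
  [   0.65    -0.15]
  [  -0.20     0.90]
det(I−A) = (0.65)(0.90) − (-0.15)(-0.20) = 0.5550
adj(I−A) = [[0.90, 0.15], [0.20, 0.65]]
(I − A)⁻¹ = adj(I−A) / det(I−A) ≈
  [   1.6216     0.2703]
  [   0.3604     1.1712]
Δx = (I − A)⁻¹ Δd with Δd having +40 in the Optics component and 0 elsewhere.
So Δx_P = L_PO · (+40), where L_PO = adj(I−A)_PO / det(I−A) = 0.20 / 0.5550.
Δx_P = 0.20 × (+40) / 0.5550 = 8.00 / 0.5550 ≈ 14.4.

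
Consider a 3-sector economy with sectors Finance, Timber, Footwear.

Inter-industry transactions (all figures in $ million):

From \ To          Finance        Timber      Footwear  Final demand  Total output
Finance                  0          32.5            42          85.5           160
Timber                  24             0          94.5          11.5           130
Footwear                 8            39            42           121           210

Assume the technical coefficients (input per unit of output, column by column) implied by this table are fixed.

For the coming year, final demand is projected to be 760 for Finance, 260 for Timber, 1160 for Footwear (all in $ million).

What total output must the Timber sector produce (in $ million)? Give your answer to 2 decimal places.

x_2 = 1426.17

Technical coefficients a_ij = z_ij / X_j:
  a_11 = 0/160 = 0.00, a_21 = 24/160 = 0.15, a_31 = 8/160 = 0.05
  a_12 = 32.5/130 = 0.25, a_22 = 0/130 = 0.00, a_32 = 39/130 = 0.30
  a_13 = 42/210 = 0.20, a_23 = 94.5/210 = 0.45, a_33 = 42/210 = 0.20
I − A =
  [   1.00    -0.25    -0.20]
  [  -0.15     1.00    -0.45]
  [  -0.05    -0.30     0.80]
Cofactors of I−A, C_ij = (−1)^(i+j)·(minor ij) (rows/columns in the sector order above):
  C_11 = (1.00)(0.80) − (-0.45)(-0.30) = 0.6650
  C_12 = −[(-0.15)(0.80) − (-0.45)(-0.05)] = 0.1425
  C_13 = (-0.15)(-0.30) − (1.00)(-0.05) = 0.0950
  C_21 = −[(-0.25)(0.80) − (-0.20)(-0.30)] = 0.2600
  C_22 = (1.00)(0.80) − (-0.20)(-0.05) = 0.7900
  C_23 = −[(1.00)(-0.30) − (-0.25)(-0.05)] = 0.3125
  C_31 = (-0.25)(-0.45) − (-0.20)(1.00) = 0.3125
  C_32 = −[(1.00)(-0.45) − (-0.20)(-0.15)] = 0.4800
  C_33 = (1.00)(1.00) − (-0.25)(-0.15) = 0.9625
det(I−A) = Σ_j (I−A)_1j·C_1j = (1.00)(0.6650) + (-0.25)(0.1425) + (-0.20)(0.0950) = 0.610375
adj(I−A) = Cᵀ =
  [ 0.6650   0.2600   0.3125]
  [ 0.1425   0.7900   0.4800]
  [ 0.0950   0.3125   0.9625]
(I − A)⁻¹ = adj(I−A) / det(I−A) ≈
  [   1.0895     0.4260     0.5120]
  [   0.2335     1.2943     0.7864]
  [   0.1556     0.5120     1.5769]
x = (I − A)⁻¹ d = adj(I−A)·d / det(I−A), with det(I−A) = 0.610375:
  x_1 = (0.6650·760 + 0.2600·260 + 0.3125·1160) / 0.610375 = 935.50 / 0.610375 ≈ 1532.66
  x_2 = (0.1425·760 + 0.7900·260 + 0.4800·1160) / 0.610375 = 870.50 / 0.610375 ≈ 1426.17
  x_3 = (0.0950·760 + 0.3125·260 + 0.9625·1160) / 0.610375 = 1269.95 / 0.610375 ≈ 2080.61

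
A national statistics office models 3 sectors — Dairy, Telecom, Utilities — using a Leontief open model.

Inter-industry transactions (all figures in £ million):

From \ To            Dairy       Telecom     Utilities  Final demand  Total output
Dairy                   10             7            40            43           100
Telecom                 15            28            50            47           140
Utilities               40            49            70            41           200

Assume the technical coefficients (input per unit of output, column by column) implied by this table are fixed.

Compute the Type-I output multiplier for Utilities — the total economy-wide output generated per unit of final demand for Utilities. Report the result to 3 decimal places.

Technical coefficients a_ij = z_ij / X_j:
  a_11 = 10/100 = 0.10, a_21 = 15/100 = 0.15, a_31 = 40/100 = 0.40
  a_12 = 7/140 = 0.05, a_22 = 28/140 = 0.20, a_32 = 49/140 = 0.35
  a_13 = 40/200 = 0.20, a_23 = 50/200 = 0.25, a_33 = 70/200 = 0.35
I − A =
  [   0.90    -0.05    -0.20]
  [  -0.15     0.80    -0.25]
  [  -0.40    -0.35     0.65]
Cofactors of I−A, C_ij = (−1)^(i+j)·(minor ij) (rows/columns in the sector order above):
  C_11 = (0.80)(0.65) − (-0.25)(-0.35) = 0.4325
  C_12 = −[(-0.15)(0.65) − (-0.25)(-0.40)] = 0.1975
  C_13 = (-0.15)(-0.35) − (0.80)(-0.40) = 0.3725
  C_21 = −[(-0.05)(0.65) − (-0.20)(-0.35)] = 0.1025
  C_22 = (0.90)(0.65) − (-0.20)(-0.40) = 0.5050
  C_23 = −[(0.90)(-0.35) − (-0.05)(-0.40)] = 0.3350
  C_31 = (-0.05)(-0.25) − (-0.20)(0.80) = 0.1725
  C_32 = −[(0.90)(-0.25) − (-0.20)(-0.15)] = 0.2550
  C_33 = (0.90)(0.80) − (-0.05)(-0.15) = 0.7125
det(I−A) = Σ_j (I−A)_1j·C_1j = (0.90)(0.4325) + (-0.05)(0.1975) + (-0.20)(0.3725) = 0.304875
adj(I−A) = Cᵀ =
  [ 0.4325   0.1025   0.1725]
  [ 0.1975   0.5050   0.2550]
  [ 0.3725   0.3350   0.7125]
(I − A)⁻¹ = adj(I−A) / det(I−A) ≈
  [   1.4186     0.3362     0.5658]
  [   0.6478     1.6564     0.8364]
  [   1.2218     1.0988     2.3370]
The output multiplier for sector j is the column-j sum of the Leontief inverse (I − A)⁻¹ = adj(I−A) / det(I−A).
Column 3 of adj(I−A): (0.1725, 0.2550, 0.7125); det(I−A) = 0.304875.
m_3 = (0.1725 + 0.2550 + 0.7125) / 0.304875 = 1.14 / 0.304875 ≈ 3.739.

m_3 = 3.739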